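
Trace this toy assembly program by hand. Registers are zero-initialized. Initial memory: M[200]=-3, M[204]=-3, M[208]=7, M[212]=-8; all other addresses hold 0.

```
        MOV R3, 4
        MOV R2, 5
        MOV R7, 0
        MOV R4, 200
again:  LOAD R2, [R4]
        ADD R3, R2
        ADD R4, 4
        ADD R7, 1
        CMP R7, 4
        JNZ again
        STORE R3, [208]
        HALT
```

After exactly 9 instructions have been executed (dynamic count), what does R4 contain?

R3=4
R2=5
R7=0
R4=200
R2=M[200]=-3
R3=4+(-3)=1
R4=200+4=204
R7=0+1=1
CMP R7, 4  (cmp 1,4)
After step 9: R4 = 204.

204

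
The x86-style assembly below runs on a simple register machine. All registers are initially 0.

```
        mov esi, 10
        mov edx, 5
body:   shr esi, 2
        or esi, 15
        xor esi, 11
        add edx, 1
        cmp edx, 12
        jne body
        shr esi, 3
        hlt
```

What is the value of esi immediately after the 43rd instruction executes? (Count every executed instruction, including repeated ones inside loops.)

4

esi=10
edx=5
esi=10>>2=2
esi=2|15=15
esi=15^11=4
edx=5+1=6
cmp edx, 12  (cmp 6,12)
jne body: taken
esi=4>>2=1
esi=1|15=15
esi=15^11=4
edx=6+1=7
cmp edx, 12  (cmp 7,12)
jne body: taken
esi=4>>2=1
esi=1|15=15
esi=15^11=4
edx=7+1=8
cmp edx, 12  (cmp 8,12)
jne body: taken
esi=4>>2=1
esi=1|15=15
esi=15^11=4
edx=8+1=9
cmp edx, 12  (cmp 9,12)
jne body: taken
esi=4>>2=1
esi=1|15=15
esi=15^11=4
edx=9+1=10
cmp edx, 12  (cmp 10,12)
jne body: taken
esi=4>>2=1
esi=1|15=15
esi=15^11=4
edx=10+1=11
cmp edx, 12  (cmp 11,12)
jne body: taken
esi=4>>2=1
esi=1|15=15
esi=15^11=4
edx=11+1=12
cmp edx, 12  (cmp 12,12)
After step 43: esi = 4.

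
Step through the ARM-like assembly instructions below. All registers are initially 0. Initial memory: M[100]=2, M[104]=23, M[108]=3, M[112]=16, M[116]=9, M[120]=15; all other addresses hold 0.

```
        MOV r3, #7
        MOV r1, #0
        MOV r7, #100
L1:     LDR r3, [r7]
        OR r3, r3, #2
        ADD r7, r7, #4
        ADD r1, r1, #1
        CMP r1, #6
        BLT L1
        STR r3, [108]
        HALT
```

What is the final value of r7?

124

r3=7
r1=0
r7=100
r3=M[100]=2
r3=2|2=2
r7=100+4=104
r1=0+1=1
CMP r1, #6  (cmp 1,6)
BLT L1: taken
r3=M[104]=23
r3=23|2=23
r7=104+4=108
r1=1+1=2
CMP r1, #6  (cmp 2,6)
BLT L1: taken
r3=M[108]=3
r3=3|2=3
r7=108+4=112
r1=2+1=3
CMP r1, #6  (cmp 3,6)
BLT L1: taken
r3=M[112]=16
r3=16|2=18
r7=112+4=116
r1=3+1=4
CMP r1, #6  (cmp 4,6)
BLT L1: taken
r3=M[116]=9
r3=9|2=11
r7=116+4=120
r1=4+1=5
CMP r1, #6  (cmp 5,6)
BLT L1: taken
r3=M[120]=15
r3=15|2=15
r7=120+4=124
r1=5+1=6
CMP r1, #6  (cmp 6,6)
BLT L1: not taken
STR r3, [108] → M[108]=15
halt.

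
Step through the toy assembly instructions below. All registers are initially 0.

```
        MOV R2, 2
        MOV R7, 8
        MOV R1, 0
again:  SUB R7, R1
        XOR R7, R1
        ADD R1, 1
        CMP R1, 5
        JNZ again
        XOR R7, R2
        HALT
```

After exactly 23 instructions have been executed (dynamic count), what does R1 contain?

after MOV R2, 2: R2=2
after MOV R7, 8: R7=8
after MOV R1, 0: R1=0
after SUB R7, R1: R7=8-0=8
after XOR R7, R1: R7=8^0=8
after ADD R1, 1: R1=0+1=1
CMP R1, 5  (cmp 1,5)
JNZ again: taken
after SUB R7, R1: R7=8-1=7
after XOR R7, R1: R7=7^1=6
after ADD R1, 1: R1=1+1=2
CMP R1, 5  (cmp 2,5)
JNZ again: taken
after SUB R7, R1: R7=6-2=4
after XOR R7, R1: R7=4^2=6
after ADD R1, 1: R1=2+1=3
CMP R1, 5  (cmp 3,5)
JNZ again: taken
after SUB R7, R1: R7=6-3=3
after XOR R7, R1: R7=3^3=0
after ADD R1, 1: R1=3+1=4
CMP R1, 5  (cmp 4,5)
JNZ again: taken
After step 23: R1 = 4.

4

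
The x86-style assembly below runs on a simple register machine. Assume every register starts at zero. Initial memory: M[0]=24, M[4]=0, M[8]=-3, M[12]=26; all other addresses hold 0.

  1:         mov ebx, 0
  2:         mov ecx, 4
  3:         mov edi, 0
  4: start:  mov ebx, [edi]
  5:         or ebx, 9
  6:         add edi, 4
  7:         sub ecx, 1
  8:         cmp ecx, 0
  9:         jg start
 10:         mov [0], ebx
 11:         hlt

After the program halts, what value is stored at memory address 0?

ebx=0
ecx=4
edi=0
ebx=M[0]=24
ebx=24|9=25
edi=0+4=4
ecx=4-1=3
cmp ecx, 0  (cmp 3,0)
jg start: taken
ebx=M[4]=0
ebx=0|9=9
edi=4+4=8
ecx=3-1=2
cmp ecx, 0  (cmp 2,0)
jg start: taken
ebx=M[8]=-3
ebx=(-3)|9=-3
edi=8+4=12
ecx=2-1=1
cmp ecx, 0  (cmp 1,0)
jg start: taken
ebx=M[12]=26
ebx=26|9=27
edi=12+4=16
ecx=1-1=0
cmp ecx, 0  (cmp 0,0)
jg start: not taken
mov [0], ebx → M[0]=27
halt.

27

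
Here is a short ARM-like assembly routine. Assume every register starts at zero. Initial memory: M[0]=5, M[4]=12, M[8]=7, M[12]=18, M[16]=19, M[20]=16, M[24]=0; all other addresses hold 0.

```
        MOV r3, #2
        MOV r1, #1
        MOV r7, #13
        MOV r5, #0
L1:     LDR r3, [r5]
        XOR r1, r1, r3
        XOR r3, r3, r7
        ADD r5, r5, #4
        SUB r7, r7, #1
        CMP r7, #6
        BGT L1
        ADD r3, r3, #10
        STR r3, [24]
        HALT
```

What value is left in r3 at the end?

after MOV r3, #2: r3=2
after MOV r1, #1: r1=1
after MOV r7, #13: r7=13
after MOV r5, #0: r5=0
after LDR r3, [r5]: r3=M[0]=5
after XOR r1, r1, r3: r1=1^5=4
after XOR r3, r3, r7: r3=5^13=8
after ADD r5, r5, #4: r5=0+4=4
after SUB r7, r7, #1: r7=13-1=12
CMP r7, #6  (cmp 12,6)
BGT L1: taken
after LDR r3, [r5]: r3=M[4]=12
after XOR r1, r1, r3: r1=4^12=8
after XOR r3, r3, r7: r3=12^12=0
after ADD r5, r5, #4: r5=4+4=8
after SUB r7, r7, #1: r7=12-1=11
CMP r7, #6  (cmp 11,6)
BGT L1: taken
after LDR r3, [r5]: r3=M[8]=7
after XOR r1, r1, r3: r1=8^7=15
after XOR r3, r3, r7: r3=7^11=12
after ADD r5, r5, #4: r5=8+4=12
after SUB r7, r7, #1: r7=11-1=10
CMP r7, #6  (cmp 10,6)
BGT L1: taken
after LDR r3, [r5]: r3=M[12]=18
after XOR r1, r1, r3: r1=15^18=29
after XOR r3, r3, r7: r3=18^10=24
after ADD r5, r5, #4: r5=12+4=16
after SUB r7, r7, #1: r7=10-1=9
CMP r7, #6  (cmp 9,6)
BGT L1: taken
after LDR r3, [r5]: r3=M[16]=19
after XOR r1, r1, r3: r1=29^19=14
after XOR r3, r3, r7: r3=19^9=26
after ADD r5, r5, #4: r5=16+4=20
after SUB r7, r7, #1: r7=9-1=8
CMP r7, #6  (cmp 8,6)
BGT L1: taken
after LDR r3, [r5]: r3=M[20]=16
after XOR r1, r1, r3: r1=14^16=30
after XOR r3, r3, r7: r3=16^8=24
after ADD r5, r5, #4: r5=20+4=24
after SUB r7, r7, #1: r7=8-1=7
CMP r7, #6  (cmp 7,6)
BGT L1: taken
after LDR r3, [r5]: r3=M[24]=0
after XOR r1, r1, r3: r1=30^0=30
after XOR r3, r3, r7: r3=0^7=7
after ADD r5, r5, #4: r5=24+4=28
after SUB r7, r7, #1: r7=7-1=6
CMP r7, #6  (cmp 6,6)
BGT L1: not taken
after ADD r3, r3, #10: r3=7+10=17
STR r3, [24] → M[24]=17
halt.

17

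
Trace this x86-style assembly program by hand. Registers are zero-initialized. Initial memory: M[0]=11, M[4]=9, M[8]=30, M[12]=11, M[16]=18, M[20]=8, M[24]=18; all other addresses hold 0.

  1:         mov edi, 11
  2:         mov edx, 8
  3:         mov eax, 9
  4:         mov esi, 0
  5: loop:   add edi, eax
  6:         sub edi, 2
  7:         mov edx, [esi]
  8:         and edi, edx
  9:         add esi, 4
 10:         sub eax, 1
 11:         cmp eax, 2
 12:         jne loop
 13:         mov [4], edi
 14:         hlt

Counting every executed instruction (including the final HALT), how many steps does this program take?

62

edi=11
edx=8
eax=9
esi=0
edi=11+9=20
edi=20-2=18
edx=M[0]=11
edi=18&11=2
esi=0+4=4
eax=9-1=8
cmp eax, 2  (cmp 8,2)
jne loop: taken
edi=2+8=10
edi=10-2=8
edx=M[4]=9
edi=8&9=8
esi=4+4=8
eax=8-1=7
cmp eax, 2  (cmp 7,2)
jne loop: taken
edi=8+7=15
edi=15-2=13
edx=M[8]=30
edi=13&30=12
esi=8+4=12
eax=7-1=6
cmp eax, 2  (cmp 6,2)
jne loop: taken
edi=12+6=18
edi=18-2=16
edx=M[12]=11
edi=16&11=0
esi=12+4=16
eax=6-1=5
cmp eax, 2  (cmp 5,2)
jne loop: taken
edi=0+5=5
edi=5-2=3
edx=M[16]=18
edi=3&18=2
esi=16+4=20
eax=5-1=4
cmp eax, 2  (cmp 4,2)
jne loop: taken
edi=2+4=6
edi=6-2=4
edx=M[20]=8
edi=4&8=0
esi=20+4=24
eax=4-1=3
cmp eax, 2  (cmp 3,2)
jne loop: taken
edi=0+3=3
edi=3-2=1
edx=M[24]=18
edi=1&18=0
esi=24+4=28
eax=3-1=2
cmp eax, 2  (cmp 2,2)
jne loop: not taken
mov [4], edi → M[4]=0
halt.
Total executed instructions: 62.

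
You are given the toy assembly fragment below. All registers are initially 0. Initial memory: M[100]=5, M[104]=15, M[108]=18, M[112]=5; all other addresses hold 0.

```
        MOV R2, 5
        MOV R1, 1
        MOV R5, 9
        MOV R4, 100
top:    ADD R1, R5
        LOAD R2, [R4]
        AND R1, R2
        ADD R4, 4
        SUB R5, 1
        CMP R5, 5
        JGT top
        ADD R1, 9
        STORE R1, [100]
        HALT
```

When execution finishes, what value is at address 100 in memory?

9

after MOV R2, 5: R2=5
after MOV R1, 1: R1=1
after MOV R5, 9: R5=9
after MOV R4, 100: R4=100
after ADD R1, R5: R1=1+9=10
after LOAD R2, [R4]: R2=M[100]=5
after AND R1, R2: R1=10&5=0
after ADD R4, 4: R4=100+4=104
after SUB R5, 1: R5=9-1=8
CMP R5, 5  (cmp 8,5)
JGT top: taken
after ADD R1, R5: R1=0+8=8
after LOAD R2, [R4]: R2=M[104]=15
after AND R1, R2: R1=8&15=8
after ADD R4, 4: R4=104+4=108
after SUB R5, 1: R5=8-1=7
CMP R5, 5  (cmp 7,5)
JGT top: taken
after ADD R1, R5: R1=8+7=15
after LOAD R2, [R4]: R2=M[108]=18
after AND R1, R2: R1=15&18=2
after ADD R4, 4: R4=108+4=112
after SUB R5, 1: R5=7-1=6
CMP R5, 5  (cmp 6,5)
JGT top: taken
after ADD R1, R5: R1=2+6=8
after LOAD R2, [R4]: R2=M[112]=5
after AND R1, R2: R1=8&5=0
after ADD R4, 4: R4=112+4=116
after SUB R5, 1: R5=6-1=5
CMP R5, 5  (cmp 5,5)
JGT top: not taken
after ADD R1, 9: R1=0+9=9
STORE R1, [100] → M[100]=9
halt.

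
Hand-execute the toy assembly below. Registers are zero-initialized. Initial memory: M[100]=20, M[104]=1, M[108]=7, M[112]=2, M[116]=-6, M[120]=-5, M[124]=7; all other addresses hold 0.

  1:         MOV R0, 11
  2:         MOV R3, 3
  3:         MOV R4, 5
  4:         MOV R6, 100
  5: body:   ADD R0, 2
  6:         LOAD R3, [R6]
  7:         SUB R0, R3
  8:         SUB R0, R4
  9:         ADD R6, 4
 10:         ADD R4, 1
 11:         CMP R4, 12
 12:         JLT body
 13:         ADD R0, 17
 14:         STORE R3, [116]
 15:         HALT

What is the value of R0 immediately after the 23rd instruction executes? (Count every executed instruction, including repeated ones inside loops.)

-22

R0=11
R3=3
R4=5
R6=100
R0=11+2=13
R3=M[100]=20
R0=13-20=-7
R0=(-7)-5=-12
R6=100+4=104
R4=5+1=6
CMP R4, 12  (cmp 6,12)
JLT body: taken
R0=(-12)+2=-10
R3=M[104]=1
R0=(-10)-1=-11
R0=(-11)-6=-17
R6=104+4=108
R4=6+1=7
CMP R4, 12  (cmp 7,12)
JLT body: taken
R0=(-17)+2=-15
R3=M[108]=7
R0=(-15)-7=-22
After step 23: R0 = -22.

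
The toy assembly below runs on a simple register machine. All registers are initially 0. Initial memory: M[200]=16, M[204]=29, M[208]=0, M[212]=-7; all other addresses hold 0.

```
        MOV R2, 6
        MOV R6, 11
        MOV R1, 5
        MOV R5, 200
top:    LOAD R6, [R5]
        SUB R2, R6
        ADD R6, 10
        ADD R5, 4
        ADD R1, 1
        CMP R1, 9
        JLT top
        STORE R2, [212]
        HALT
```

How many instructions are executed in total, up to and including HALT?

34

R2=6
R6=11
R1=5
R5=200
R6=M[200]=16
R2=6-16=-10
R6=16+10=26
R5=200+4=204
R1=5+1=6
CMP R1, 9  (cmp 6,9)
JLT top: taken
R6=M[204]=29
R2=(-10)-29=-39
R6=29+10=39
R5=204+4=208
R1=6+1=7
CMP R1, 9  (cmp 7,9)
JLT top: taken
R6=M[208]=0
R2=(-39)-0=-39
R6=0+10=10
R5=208+4=212
R1=7+1=8
CMP R1, 9  (cmp 8,9)
JLT top: taken
R6=M[212]=-7
R2=(-39)-(-7)=-32
R6=(-7)+10=3
R5=212+4=216
R1=8+1=9
CMP R1, 9  (cmp 9,9)
JLT top: not taken
STORE R2, [212] → M[212]=-32
halt.
Total executed instructions: 34.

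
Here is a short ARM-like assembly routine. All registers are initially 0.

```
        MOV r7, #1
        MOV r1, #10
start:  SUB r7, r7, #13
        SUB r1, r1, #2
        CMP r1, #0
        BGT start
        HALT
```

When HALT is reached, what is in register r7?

-64

r7=1
r1=10
r7=1-13=-12
r1=10-2=8
CMP r1, #0  (cmp 8,0)
BGT start: taken
r7=(-12)-13=-25
r1=8-2=6
CMP r1, #0  (cmp 6,0)
BGT start: taken
r7=(-25)-13=-38
r1=6-2=4
CMP r1, #0  (cmp 4,0)
BGT start: taken
r7=(-38)-13=-51
r1=4-2=2
CMP r1, #0  (cmp 2,0)
BGT start: taken
r7=(-51)-13=-64
r1=2-2=0
CMP r1, #0  (cmp 0,0)
BGT start: not taken
halt.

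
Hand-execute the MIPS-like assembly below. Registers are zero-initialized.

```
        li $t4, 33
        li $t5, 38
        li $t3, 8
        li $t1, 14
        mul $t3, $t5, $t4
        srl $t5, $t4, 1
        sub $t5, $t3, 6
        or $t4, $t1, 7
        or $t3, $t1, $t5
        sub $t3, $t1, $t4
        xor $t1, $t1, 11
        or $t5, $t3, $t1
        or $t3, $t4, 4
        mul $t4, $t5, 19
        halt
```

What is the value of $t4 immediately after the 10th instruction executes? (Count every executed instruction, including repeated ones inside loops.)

15

li $t4, 33 → $t4=33
li $t5, 38 → $t5=38
li $t3, 8 → $t3=8
li $t1, 14 → $t1=14
mul $t3, $t5, $t4 → $t3=38*33=1254
srl $t5, $t4, 1 → $t5=33>>1=16
sub $t5, $t3, 6 → $t5=1254-6=1248
or $t4, $t1, 7 → $t4=14|7=15
or $t3, $t1, $t5 → $t3=14|1248=1262
sub $t3, $t1, $t4 → $t3=14-15=-1
After step 10: $t4 = 15.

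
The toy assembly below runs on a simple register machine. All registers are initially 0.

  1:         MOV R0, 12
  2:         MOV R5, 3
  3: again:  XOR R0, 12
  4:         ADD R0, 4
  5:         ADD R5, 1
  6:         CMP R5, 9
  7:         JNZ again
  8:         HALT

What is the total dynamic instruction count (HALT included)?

33

MOV R0, 12 → R0=12
MOV R5, 3 → R5=3
XOR R0, 12 → R0=12^12=0
ADD R0, 4 → R0=0+4=4
ADD R5, 1 → R5=3+1=4
CMP R5, 9  (cmp 4,9)
JNZ again: taken
XOR R0, 12 → R0=4^12=8
ADD R0, 4 → R0=8+4=12
ADD R5, 1 → R5=4+1=5
CMP R5, 9  (cmp 5,9)
JNZ again: taken
XOR R0, 12 → R0=12^12=0
ADD R0, 4 → R0=0+4=4
ADD R5, 1 → R5=5+1=6
CMP R5, 9  (cmp 6,9)
JNZ again: taken
XOR R0, 12 → R0=4^12=8
ADD R0, 4 → R0=8+4=12
ADD R5, 1 → R5=6+1=7
CMP R5, 9  (cmp 7,9)
JNZ again: taken
XOR R0, 12 → R0=12^12=0
ADD R0, 4 → R0=0+4=4
ADD R5, 1 → R5=7+1=8
CMP R5, 9  (cmp 8,9)
JNZ again: taken
XOR R0, 12 → R0=4^12=8
ADD R0, 4 → R0=8+4=12
ADD R5, 1 → R5=8+1=9
CMP R5, 9  (cmp 9,9)
JNZ again: not taken
halt.
Total executed instructions: 33.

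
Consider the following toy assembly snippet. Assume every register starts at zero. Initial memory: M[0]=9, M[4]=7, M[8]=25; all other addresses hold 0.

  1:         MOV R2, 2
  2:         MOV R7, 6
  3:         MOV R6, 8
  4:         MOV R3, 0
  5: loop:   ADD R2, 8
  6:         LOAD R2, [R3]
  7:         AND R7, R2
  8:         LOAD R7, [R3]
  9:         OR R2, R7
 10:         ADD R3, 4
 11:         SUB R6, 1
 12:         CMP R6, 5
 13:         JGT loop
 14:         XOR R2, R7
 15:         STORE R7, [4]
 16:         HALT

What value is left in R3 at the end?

12

MOV R2, 2 → R2=2
MOV R7, 6 → R7=6
MOV R6, 8 → R6=8
MOV R3, 0 → R3=0
ADD R2, 8 → R2=2+8=10
LOAD R2, [R3] → R2=M[0]=9
AND R7, R2 → R7=6&9=0
LOAD R7, [R3] → R7=M[0]=9
OR R2, R7 → R2=9|9=9
ADD R3, 4 → R3=0+4=4
SUB R6, 1 → R6=8-1=7
CMP R6, 5  (cmp 7,5)
JGT loop: taken
ADD R2, 8 → R2=9+8=17
LOAD R2, [R3] → R2=M[4]=7
AND R7, R2 → R7=9&7=1
LOAD R7, [R3] → R7=M[4]=7
OR R2, R7 → R2=7|7=7
ADD R3, 4 → R3=4+4=8
SUB R6, 1 → R6=7-1=6
CMP R6, 5  (cmp 6,5)
JGT loop: taken
ADD R2, 8 → R2=7+8=15
LOAD R2, [R3] → R2=M[8]=25
AND R7, R2 → R7=7&25=1
LOAD R7, [R3] → R7=M[8]=25
OR R2, R7 → R2=25|25=25
ADD R3, 4 → R3=8+4=12
SUB R6, 1 → R6=6-1=5
CMP R6, 5  (cmp 5,5)
JGT loop: not taken
XOR R2, R7 → R2=25^25=0
STORE R7, [4] → M[4]=25
halt.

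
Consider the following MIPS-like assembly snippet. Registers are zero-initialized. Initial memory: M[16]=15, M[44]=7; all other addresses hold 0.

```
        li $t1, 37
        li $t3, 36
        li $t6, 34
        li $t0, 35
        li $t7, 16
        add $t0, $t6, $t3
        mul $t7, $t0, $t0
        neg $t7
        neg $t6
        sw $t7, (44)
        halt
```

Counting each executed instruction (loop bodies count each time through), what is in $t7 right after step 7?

li $t1, 37 → $t1=37
li $t3, 36 → $t3=36
li $t6, 34 → $t6=34
li $t0, 35 → $t0=35
li $t7, 16 → $t7=16
add $t0, $t6, $t3 → $t0=34+36=70
mul $t7, $t0, $t0 → $t7=70*70=4900
After step 7: $t7 = 4900.

4900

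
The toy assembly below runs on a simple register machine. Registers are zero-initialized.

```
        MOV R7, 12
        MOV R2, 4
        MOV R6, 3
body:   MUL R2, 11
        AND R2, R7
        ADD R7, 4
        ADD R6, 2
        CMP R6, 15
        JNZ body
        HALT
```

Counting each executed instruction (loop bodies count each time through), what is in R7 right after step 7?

after MOV R7, 12: R7=12
after MOV R2, 4: R2=4
after MOV R6, 3: R6=3
after MUL R2, 11: R2=4*11=44
after AND R2, R7: R2=44&12=12
after ADD R7, 4: R7=12+4=16
after ADD R6, 2: R6=3+2=5
After step 7: R7 = 16.

16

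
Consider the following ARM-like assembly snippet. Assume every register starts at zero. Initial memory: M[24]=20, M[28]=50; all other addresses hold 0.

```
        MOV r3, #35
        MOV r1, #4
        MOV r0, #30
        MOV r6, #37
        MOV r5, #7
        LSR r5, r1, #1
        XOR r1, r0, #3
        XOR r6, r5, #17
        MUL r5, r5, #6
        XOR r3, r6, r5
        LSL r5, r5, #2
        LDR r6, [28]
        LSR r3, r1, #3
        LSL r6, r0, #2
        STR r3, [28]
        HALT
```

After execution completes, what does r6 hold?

after MOV r3, #35: r3=35
after MOV r1, #4: r1=4
after MOV r0, #30: r0=30
after MOV r6, #37: r6=37
after MOV r5, #7: r5=7
after LSR r5, r1, #1: r5=4>>1=2
after XOR r1, r0, #3: r1=30^3=29
after XOR r6, r5, #17: r6=2^17=19
after MUL r5, r5, #6: r5=2*6=12
after XOR r3, r6, r5: r3=19^12=31
after LSL r5, r5, #2: r5=12<<2=48
after LDR r6, [28]: r6=M[28]=50
after LSR r3, r1, #3: r3=29>>3=3
after LSL r6, r0, #2: r6=30<<2=120
STR r3, [28] → M[28]=3
halt.

120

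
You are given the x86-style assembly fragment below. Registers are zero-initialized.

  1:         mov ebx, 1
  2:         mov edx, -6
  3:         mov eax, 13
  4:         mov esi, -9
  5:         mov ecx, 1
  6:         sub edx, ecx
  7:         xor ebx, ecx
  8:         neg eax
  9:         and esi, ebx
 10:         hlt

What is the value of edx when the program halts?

-7

ebx=1
edx=-6
eax=13
esi=-9
ecx=1
edx=(-6)-1=-7
ebx=1^1=0
eax=-(13)=-13
esi=(-9)&0=0
halt.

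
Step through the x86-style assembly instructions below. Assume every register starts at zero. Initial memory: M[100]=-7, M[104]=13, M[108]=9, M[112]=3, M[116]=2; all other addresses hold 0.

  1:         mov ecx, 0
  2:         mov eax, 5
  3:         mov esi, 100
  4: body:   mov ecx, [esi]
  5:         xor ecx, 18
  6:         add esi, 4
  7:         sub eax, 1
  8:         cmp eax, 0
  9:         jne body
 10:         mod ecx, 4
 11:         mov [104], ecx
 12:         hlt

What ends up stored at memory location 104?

after mov ecx, 0: ecx=0
after mov eax, 5: eax=5
after mov esi, 100: esi=100
after mov ecx, [esi]: ecx=M[100]=-7
after xor ecx, 18: ecx=(-7)^18=-21
after add esi, 4: esi=100+4=104
after sub eax, 1: eax=5-1=4
cmp eax, 0  (cmp 4,0)
jne body: taken
after mov ecx, [esi]: ecx=M[104]=13
after xor ecx, 18: ecx=13^18=31
after add esi, 4: esi=104+4=108
after sub eax, 1: eax=4-1=3
cmp eax, 0  (cmp 3,0)
jne body: taken
after mov ecx, [esi]: ecx=M[108]=9
after xor ecx, 18: ecx=9^18=27
after add esi, 4: esi=108+4=112
after sub eax, 1: eax=3-1=2
cmp eax, 0  (cmp 2,0)
jne body: taken
after mov ecx, [esi]: ecx=M[112]=3
after xor ecx, 18: ecx=3^18=17
after add esi, 4: esi=112+4=116
after sub eax, 1: eax=2-1=1
cmp eax, 0  (cmp 1,0)
jne body: taken
after mov ecx, [esi]: ecx=M[116]=2
after xor ecx, 18: ecx=2^18=16
after add esi, 4: esi=116+4=120
after sub eax, 1: eax=1-1=0
cmp eax, 0  (cmp 0,0)
jne body: not taken
after mod ecx, 4: ecx=16%4=0
mov [104], ecx → M[104]=0
halt.

0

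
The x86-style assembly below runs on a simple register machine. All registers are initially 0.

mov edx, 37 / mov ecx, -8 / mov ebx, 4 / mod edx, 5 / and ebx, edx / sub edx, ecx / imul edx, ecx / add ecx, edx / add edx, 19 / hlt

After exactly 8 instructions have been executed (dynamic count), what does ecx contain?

edx=37
ecx=-8
ebx=4
edx=37%5=2
ebx=4&2=0
edx=2-(-8)=10
edx=10*(-8)=-80
ecx=(-8)+(-80)=-88
After step 8: ecx = -88.

-88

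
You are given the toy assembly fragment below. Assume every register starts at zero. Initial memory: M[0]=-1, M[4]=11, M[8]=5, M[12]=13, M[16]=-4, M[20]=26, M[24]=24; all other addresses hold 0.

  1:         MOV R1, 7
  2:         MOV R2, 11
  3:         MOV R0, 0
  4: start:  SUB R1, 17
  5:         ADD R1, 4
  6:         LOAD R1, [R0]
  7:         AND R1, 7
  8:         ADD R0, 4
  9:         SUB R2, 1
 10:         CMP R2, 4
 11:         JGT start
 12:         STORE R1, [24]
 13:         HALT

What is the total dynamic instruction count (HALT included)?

R1=7
R2=11
R0=0
R1=7-17=-10
R1=(-10)+4=-6
R1=M[0]=-1
R1=(-1)&7=7
R0=0+4=4
R2=11-1=10
CMP R2, 4  (cmp 10,4)
JGT start: taken
R1=7-17=-10
R1=(-10)+4=-6
R1=M[4]=11
R1=11&7=3
R0=4+4=8
R2=10-1=9
CMP R2, 4  (cmp 9,4)
JGT start: taken
R1=3-17=-14
R1=(-14)+4=-10
R1=M[8]=5
R1=5&7=5
R0=8+4=12
R2=9-1=8
CMP R2, 4  (cmp 8,4)
JGT start: taken
R1=5-17=-12
R1=(-12)+4=-8
R1=M[12]=13
R1=13&7=5
R0=12+4=16
R2=8-1=7
CMP R2, 4  (cmp 7,4)
JGT start: taken
R1=5-17=-12
R1=(-12)+4=-8
R1=M[16]=-4
R1=(-4)&7=4
R0=16+4=20
R2=7-1=6
CMP R2, 4  (cmp 6,4)
JGT start: taken
R1=4-17=-13
R1=(-13)+4=-9
R1=M[20]=26
R1=26&7=2
R0=20+4=24
R2=6-1=5
CMP R2, 4  (cmp 5,4)
JGT start: taken
R1=2-17=-15
R1=(-15)+4=-11
R1=M[24]=24
R1=24&7=0
R0=24+4=28
R2=5-1=4
CMP R2, 4  (cmp 4,4)
JGT start: not taken
STORE R1, [24] → M[24]=0
halt.
Total executed instructions: 61.

61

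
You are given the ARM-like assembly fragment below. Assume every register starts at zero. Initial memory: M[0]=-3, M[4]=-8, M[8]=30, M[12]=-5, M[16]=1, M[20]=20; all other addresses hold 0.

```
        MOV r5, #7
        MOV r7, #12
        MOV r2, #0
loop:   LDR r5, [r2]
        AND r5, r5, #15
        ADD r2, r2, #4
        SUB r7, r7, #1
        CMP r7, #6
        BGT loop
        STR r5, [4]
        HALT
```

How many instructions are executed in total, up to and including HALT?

r5=7
r7=12
r2=0
r5=M[0]=-3
r5=(-3)&15=13
r2=0+4=4
r7=12-1=11
CMP r7, #6  (cmp 11,6)
BGT loop: taken
r5=M[4]=-8
r5=(-8)&15=8
r2=4+4=8
r7=11-1=10
CMP r7, #6  (cmp 10,6)
BGT loop: taken
r5=M[8]=30
r5=30&15=14
r2=8+4=12
r7=10-1=9
CMP r7, #6  (cmp 9,6)
BGT loop: taken
r5=M[12]=-5
r5=(-5)&15=11
r2=12+4=16
r7=9-1=8
CMP r7, #6  (cmp 8,6)
BGT loop: taken
r5=M[16]=1
r5=1&15=1
r2=16+4=20
r7=8-1=7
CMP r7, #6  (cmp 7,6)
BGT loop: taken
r5=M[20]=20
r5=20&15=4
r2=20+4=24
r7=7-1=6
CMP r7, #6  (cmp 6,6)
BGT loop: not taken
STR r5, [4] → M[4]=4
halt.
Total executed instructions: 41.

41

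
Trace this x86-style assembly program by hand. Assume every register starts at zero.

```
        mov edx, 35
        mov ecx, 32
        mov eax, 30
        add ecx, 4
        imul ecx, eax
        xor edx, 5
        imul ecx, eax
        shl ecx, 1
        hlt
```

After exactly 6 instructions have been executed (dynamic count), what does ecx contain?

edx=35
ecx=32
eax=30
ecx=32+4=36
ecx=36*30=1080
edx=35^5=38
After step 6: ecx = 1080.

1080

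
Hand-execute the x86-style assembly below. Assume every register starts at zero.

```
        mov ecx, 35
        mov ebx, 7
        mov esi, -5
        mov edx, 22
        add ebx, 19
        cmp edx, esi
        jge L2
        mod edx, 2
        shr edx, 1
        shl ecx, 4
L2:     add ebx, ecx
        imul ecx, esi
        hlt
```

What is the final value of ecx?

mov ecx, 35 → ecx=35
mov ebx, 7 → ebx=7
mov esi, -5 → esi=-5
mov edx, 22 → edx=22
add ebx, 19 → ebx=7+19=26
cmp edx, esi  (cmp 22,-5)
jge L2: taken
add ebx, ecx → ebx=26+35=61
imul ecx, esi → ecx=35*(-5)=-175
halt.

-175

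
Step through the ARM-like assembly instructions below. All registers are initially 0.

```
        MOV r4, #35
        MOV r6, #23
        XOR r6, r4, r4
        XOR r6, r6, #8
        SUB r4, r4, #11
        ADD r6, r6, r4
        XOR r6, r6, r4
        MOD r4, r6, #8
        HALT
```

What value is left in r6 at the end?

r4=35
r6=23
r6=35^35=0
r6=0^8=8
r4=35-11=24
r6=8+24=32
r6=32^24=56
r4=56%8=0
halt.

56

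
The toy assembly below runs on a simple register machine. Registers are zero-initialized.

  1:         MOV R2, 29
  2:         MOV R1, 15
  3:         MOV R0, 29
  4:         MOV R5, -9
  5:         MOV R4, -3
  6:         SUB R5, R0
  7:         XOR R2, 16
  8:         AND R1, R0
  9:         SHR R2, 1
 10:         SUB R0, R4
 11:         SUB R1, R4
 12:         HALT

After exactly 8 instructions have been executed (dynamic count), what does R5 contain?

after MOV R2, 29: R2=29
after MOV R1, 15: R1=15
after MOV R0, 29: R0=29
after MOV R5, -9: R5=-9
after MOV R4, -3: R4=-3
after SUB R5, R0: R5=(-9)-29=-38
after XOR R2, 16: R2=29^16=13
after AND R1, R0: R1=15&29=13
After step 8: R5 = -38.

-38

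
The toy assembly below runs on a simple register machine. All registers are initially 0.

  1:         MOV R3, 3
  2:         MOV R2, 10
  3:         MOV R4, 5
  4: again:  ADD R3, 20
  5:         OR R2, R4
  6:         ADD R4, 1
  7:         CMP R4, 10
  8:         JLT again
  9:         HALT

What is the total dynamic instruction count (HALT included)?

29

after MOV R3, 3: R3=3
after MOV R2, 10: R2=10
after MOV R4, 5: R4=5
after ADD R3, 20: R3=3+20=23
after OR R2, R4: R2=10|5=15
after ADD R4, 1: R4=5+1=6
CMP R4, 10  (cmp 6,10)
JLT again: taken
after ADD R3, 20: R3=23+20=43
after OR R2, R4: R2=15|6=15
after ADD R4, 1: R4=6+1=7
CMP R4, 10  (cmp 7,10)
JLT again: taken
after ADD R3, 20: R3=43+20=63
after OR R2, R4: R2=15|7=15
after ADD R4, 1: R4=7+1=8
CMP R4, 10  (cmp 8,10)
JLT again: taken
after ADD R3, 20: R3=63+20=83
after OR R2, R4: R2=15|8=15
after ADD R4, 1: R4=8+1=9
CMP R4, 10  (cmp 9,10)
JLT again: taken
after ADD R3, 20: R3=83+20=103
after OR R2, R4: R2=15|9=15
after ADD R4, 1: R4=9+1=10
CMP R4, 10  (cmp 10,10)
JLT again: not taken
halt.
Total executed instructions: 29.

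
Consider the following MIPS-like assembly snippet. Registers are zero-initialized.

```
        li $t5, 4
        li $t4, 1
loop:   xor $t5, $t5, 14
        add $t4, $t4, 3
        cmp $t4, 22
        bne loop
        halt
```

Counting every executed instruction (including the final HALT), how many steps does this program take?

li $t5, 4 → $t5=4
li $t4, 1 → $t4=1
xor $t5, $t5, 14 → $t5=4^14=10
add $t4, $t4, 3 → $t4=1+3=4
cmp $t4, 22  (cmp 4,22)
bne loop: taken
xor $t5, $t5, 14 → $t5=10^14=4
add $t4, $t4, 3 → $t4=4+3=7
cmp $t4, 22  (cmp 7,22)
bne loop: taken
xor $t5, $t5, 14 → $t5=4^14=10
add $t4, $t4, 3 → $t4=7+3=10
cmp $t4, 22  (cmp 10,22)
bne loop: taken
xor $t5, $t5, 14 → $t5=10^14=4
add $t4, $t4, 3 → $t4=10+3=13
cmp $t4, 22  (cmp 13,22)
bne loop: taken
xor $t5, $t5, 14 → $t5=4^14=10
add $t4, $t4, 3 → $t4=13+3=16
cmp $t4, 22  (cmp 16,22)
bne loop: taken
xor $t5, $t5, 14 → $t5=10^14=4
add $t4, $t4, 3 → $t4=16+3=19
cmp $t4, 22  (cmp 19,22)
bne loop: taken
xor $t5, $t5, 14 → $t5=4^14=10
add $t4, $t4, 3 → $t4=19+3=22
cmp $t4, 22  (cmp 22,22)
bne loop: not taken
halt.
Total executed instructions: 31.

31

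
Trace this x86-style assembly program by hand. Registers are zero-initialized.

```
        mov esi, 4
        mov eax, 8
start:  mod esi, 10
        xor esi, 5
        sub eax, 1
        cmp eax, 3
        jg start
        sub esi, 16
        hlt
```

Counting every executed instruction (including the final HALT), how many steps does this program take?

mov esi, 4 → esi=4
mov eax, 8 → eax=8
mod esi, 10 → esi=4%10=4
xor esi, 5 → esi=4^5=1
sub eax, 1 → eax=8-1=7
cmp eax, 3  (cmp 7,3)
jg start: taken
mod esi, 10 → esi=1%10=1
xor esi, 5 → esi=1^5=4
sub eax, 1 → eax=7-1=6
cmp eax, 3  (cmp 6,3)
jg start: taken
mod esi, 10 → esi=4%10=4
xor esi, 5 → esi=4^5=1
sub eax, 1 → eax=6-1=5
cmp eax, 3  (cmp 5,3)
jg start: taken
mod esi, 10 → esi=1%10=1
xor esi, 5 → esi=1^5=4
sub eax, 1 → eax=5-1=4
cmp eax, 3  (cmp 4,3)
jg start: taken
mod esi, 10 → esi=4%10=4
xor esi, 5 → esi=4^5=1
sub eax, 1 → eax=4-1=3
cmp eax, 3  (cmp 3,3)
jg start: not taken
sub esi, 16 → esi=1-16=-15
halt.
Total executed instructions: 29.

29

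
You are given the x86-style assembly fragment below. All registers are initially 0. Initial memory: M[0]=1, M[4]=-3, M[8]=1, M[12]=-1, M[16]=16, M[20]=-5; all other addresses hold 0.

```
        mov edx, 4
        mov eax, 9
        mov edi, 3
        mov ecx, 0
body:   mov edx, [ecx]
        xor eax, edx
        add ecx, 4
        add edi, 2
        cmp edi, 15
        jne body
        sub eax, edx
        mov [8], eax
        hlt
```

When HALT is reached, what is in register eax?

-27

edx=4
eax=9
edi=3
ecx=0
edx=M[0]=1
eax=9^1=8
ecx=0+4=4
edi=3+2=5
cmp edi, 15  (cmp 5,15)
jne body: taken
edx=M[4]=-3
eax=8^(-3)=-11
ecx=4+4=8
edi=5+2=7
cmp edi, 15  (cmp 7,15)
jne body: taken
edx=M[8]=1
eax=(-11)^1=-12
ecx=8+4=12
edi=7+2=9
cmp edi, 15  (cmp 9,15)
jne body: taken
edx=M[12]=-1
eax=(-12)^(-1)=11
ecx=12+4=16
edi=9+2=11
cmp edi, 15  (cmp 11,15)
jne body: taken
edx=M[16]=16
eax=11^16=27
ecx=16+4=20
edi=11+2=13
cmp edi, 15  (cmp 13,15)
jne body: taken
edx=M[20]=-5
eax=27^(-5)=-32
ecx=20+4=24
edi=13+2=15
cmp edi, 15  (cmp 15,15)
jne body: not taken
eax=(-32)-(-5)=-27
mov [8], eax → M[8]=-27
halt.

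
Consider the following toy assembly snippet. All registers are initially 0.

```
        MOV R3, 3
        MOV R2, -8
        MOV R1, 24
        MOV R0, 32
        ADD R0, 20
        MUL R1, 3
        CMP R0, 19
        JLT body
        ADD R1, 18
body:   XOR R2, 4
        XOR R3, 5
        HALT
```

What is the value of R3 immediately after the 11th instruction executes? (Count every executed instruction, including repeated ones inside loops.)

6

MOV R3, 3 → R3=3
MOV R2, -8 → R2=-8
MOV R1, 24 → R1=24
MOV R0, 32 → R0=32
ADD R0, 20 → R0=32+20=52
MUL R1, 3 → R1=24*3=72
CMP R0, 19  (cmp 52,19)
JLT body: not taken
ADD R1, 18 → R1=72+18=90
XOR R2, 4 → R2=(-8)^4=-4
XOR R3, 5 → R3=3^5=6
After step 11: R3 = 6.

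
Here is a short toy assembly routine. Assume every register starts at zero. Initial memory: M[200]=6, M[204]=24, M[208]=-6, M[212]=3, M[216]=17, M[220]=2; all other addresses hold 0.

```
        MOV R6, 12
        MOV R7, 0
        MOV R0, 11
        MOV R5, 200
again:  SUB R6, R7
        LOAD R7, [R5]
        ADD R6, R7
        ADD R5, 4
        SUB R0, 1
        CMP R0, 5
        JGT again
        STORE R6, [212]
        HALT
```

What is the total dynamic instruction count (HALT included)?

after MOV R6, 12: R6=12
after MOV R7, 0: R7=0
after MOV R0, 11: R0=11
after MOV R5, 200: R5=200
after SUB R6, R7: R6=12-0=12
after LOAD R7, [R5]: R7=M[200]=6
after ADD R6, R7: R6=12+6=18
after ADD R5, 4: R5=200+4=204
after SUB R0, 1: R0=11-1=10
CMP R0, 5  (cmp 10,5)
JGT again: taken
after SUB R6, R7: R6=18-6=12
after LOAD R7, [R5]: R7=M[204]=24
after ADD R6, R7: R6=12+24=36
after ADD R5, 4: R5=204+4=208
after SUB R0, 1: R0=10-1=9
CMP R0, 5  (cmp 9,5)
JGT again: taken
after SUB R6, R7: R6=36-24=12
after LOAD R7, [R5]: R7=M[208]=-6
after ADD R6, R7: R6=12+(-6)=6
after ADD R5, 4: R5=208+4=212
after SUB R0, 1: R0=9-1=8
CMP R0, 5  (cmp 8,5)
JGT again: taken
after SUB R6, R7: R6=6-(-6)=12
after LOAD R7, [R5]: R7=M[212]=3
after ADD R6, R7: R6=12+3=15
after ADD R5, 4: R5=212+4=216
after SUB R0, 1: R0=8-1=7
CMP R0, 5  (cmp 7,5)
JGT again: taken
after SUB R6, R7: R6=15-3=12
after LOAD R7, [R5]: R7=M[216]=17
after ADD R6, R7: R6=12+17=29
after ADD R5, 4: R5=216+4=220
after SUB R0, 1: R0=7-1=6
CMP R0, 5  (cmp 6,5)
JGT again: taken
after SUB R6, R7: R6=29-17=12
after LOAD R7, [R5]: R7=M[220]=2
after ADD R6, R7: R6=12+2=14
after ADD R5, 4: R5=220+4=224
after SUB R0, 1: R0=6-1=5
CMP R0, 5  (cmp 5,5)
JGT again: not taken
STORE R6, [212] → M[212]=14
halt.
Total executed instructions: 48.

48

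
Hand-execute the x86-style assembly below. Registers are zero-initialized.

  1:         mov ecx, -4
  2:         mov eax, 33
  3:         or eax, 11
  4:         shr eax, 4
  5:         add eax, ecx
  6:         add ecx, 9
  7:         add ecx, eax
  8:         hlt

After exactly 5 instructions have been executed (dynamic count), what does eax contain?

-2

ecx=-4
eax=33
eax=33|11=43
eax=43>>4=2
eax=2+(-4)=-2
After step 5: eax = -2.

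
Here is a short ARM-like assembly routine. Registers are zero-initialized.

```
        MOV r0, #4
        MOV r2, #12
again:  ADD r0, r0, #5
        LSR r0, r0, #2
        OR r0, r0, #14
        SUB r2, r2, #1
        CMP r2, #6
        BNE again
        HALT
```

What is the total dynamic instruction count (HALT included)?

39

r0=4
r2=12
r0=4+5=9
r0=9>>2=2
r0=2|14=14
r2=12-1=11
CMP r2, #6  (cmp 11,6)
BNE again: taken
r0=14+5=19
r0=19>>2=4
r0=4|14=14
r2=11-1=10
CMP r2, #6  (cmp 10,6)
BNE again: taken
r0=14+5=19
r0=19>>2=4
r0=4|14=14
r2=10-1=9
CMP r2, #6  (cmp 9,6)
BNE again: taken
r0=14+5=19
r0=19>>2=4
r0=4|14=14
r2=9-1=8
CMP r2, #6  (cmp 8,6)
BNE again: taken
r0=14+5=19
r0=19>>2=4
r0=4|14=14
r2=8-1=7
CMP r2, #6  (cmp 7,6)
BNE again: taken
r0=14+5=19
r0=19>>2=4
r0=4|14=14
r2=7-1=6
CMP r2, #6  (cmp 6,6)
BNE again: not taken
halt.
Total executed instructions: 39.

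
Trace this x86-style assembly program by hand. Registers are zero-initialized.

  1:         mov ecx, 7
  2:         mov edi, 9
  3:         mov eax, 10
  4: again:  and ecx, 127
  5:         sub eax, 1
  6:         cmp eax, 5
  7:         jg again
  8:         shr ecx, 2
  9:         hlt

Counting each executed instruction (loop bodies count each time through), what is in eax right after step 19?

6

after mov ecx, 7: ecx=7
after mov edi, 9: edi=9
after mov eax, 10: eax=10
after and ecx, 127: ecx=7&127=7
after sub eax, 1: eax=10-1=9
cmp eax, 5  (cmp 9,5)
jg again: taken
after and ecx, 127: ecx=7&127=7
after sub eax, 1: eax=9-1=8
cmp eax, 5  (cmp 8,5)
jg again: taken
after and ecx, 127: ecx=7&127=7
after sub eax, 1: eax=8-1=7
cmp eax, 5  (cmp 7,5)
jg again: taken
after and ecx, 127: ecx=7&127=7
after sub eax, 1: eax=7-1=6
cmp eax, 5  (cmp 6,5)
jg again: taken
After step 19: eax = 6.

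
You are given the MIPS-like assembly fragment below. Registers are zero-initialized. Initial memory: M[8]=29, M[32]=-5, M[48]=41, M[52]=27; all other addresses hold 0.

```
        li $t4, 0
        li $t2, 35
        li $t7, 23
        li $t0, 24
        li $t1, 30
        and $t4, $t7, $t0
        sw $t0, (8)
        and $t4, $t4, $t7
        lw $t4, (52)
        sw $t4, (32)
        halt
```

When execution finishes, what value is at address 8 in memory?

24

after li $t4, 0: $t4=0
after li $t2, 35: $t2=35
after li $t7, 23: $t7=23
after li $t0, 24: $t0=24
after li $t1, 30: $t1=30
after and $t4, $t7, $t0: $t4=23&24=16
sw $t0, (8) → M[8]=24
after and $t4, $t4, $t7: $t4=16&23=16
after lw $t4, (52): $t4=M[52]=27
sw $t4, (32) → M[32]=27
halt.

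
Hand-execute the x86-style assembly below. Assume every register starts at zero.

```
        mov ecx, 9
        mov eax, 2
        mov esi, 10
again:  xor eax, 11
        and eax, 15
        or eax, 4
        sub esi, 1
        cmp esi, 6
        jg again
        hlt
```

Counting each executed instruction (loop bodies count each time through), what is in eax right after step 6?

13

after mov ecx, 9: ecx=9
after mov eax, 2: eax=2
after mov esi, 10: esi=10
after xor eax, 11: eax=2^11=9
after and eax, 15: eax=9&15=9
after or eax, 4: eax=9|4=13
After step 6: eax = 13.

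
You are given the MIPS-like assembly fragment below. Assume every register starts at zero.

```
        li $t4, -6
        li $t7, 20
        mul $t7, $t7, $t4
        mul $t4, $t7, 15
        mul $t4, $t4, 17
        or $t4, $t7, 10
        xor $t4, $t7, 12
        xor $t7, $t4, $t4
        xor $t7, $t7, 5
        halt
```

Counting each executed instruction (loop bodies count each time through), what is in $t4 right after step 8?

after li $t4, -6: $t4=-6
after li $t7, 20: $t7=20
after mul $t7, $t7, $t4: $t7=20*(-6)=-120
after mul $t4, $t7, 15: $t4=(-120)*15=-1800
after mul $t4, $t4, 17: $t4=(-1800)*17=-30600
after or $t4, $t7, 10: $t4=(-120)|10=-118
after xor $t4, $t7, 12: $t4=(-120)^12=-124
after xor $t7, $t4, $t4: $t7=(-124)^(-124)=0
After step 8: $t4 = -124.

-124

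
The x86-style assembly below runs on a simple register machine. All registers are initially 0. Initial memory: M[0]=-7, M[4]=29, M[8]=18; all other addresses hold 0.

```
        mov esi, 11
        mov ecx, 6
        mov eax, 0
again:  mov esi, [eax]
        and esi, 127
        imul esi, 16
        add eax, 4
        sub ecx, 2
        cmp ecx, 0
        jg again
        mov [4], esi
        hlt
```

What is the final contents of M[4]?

288

mov esi, 11 → esi=11
mov ecx, 6 → ecx=6
mov eax, 0 → eax=0
mov esi, [eax] → esi=M[0]=-7
and esi, 127 → esi=(-7)&127=121
imul esi, 16 → esi=121*16=1936
add eax, 4 → eax=0+4=4
sub ecx, 2 → ecx=6-2=4
cmp ecx, 0  (cmp 4,0)
jg again: taken
mov esi, [eax] → esi=M[4]=29
and esi, 127 → esi=29&127=29
imul esi, 16 → esi=29*16=464
add eax, 4 → eax=4+4=8
sub ecx, 2 → ecx=4-2=2
cmp ecx, 0  (cmp 2,0)
jg again: taken
mov esi, [eax] → esi=M[8]=18
and esi, 127 → esi=18&127=18
imul esi, 16 → esi=18*16=288
add eax, 4 → eax=8+4=12
sub ecx, 2 → ecx=2-2=0
cmp ecx, 0  (cmp 0,0)
jg again: not taken
mov [4], esi → M[4]=288
halt.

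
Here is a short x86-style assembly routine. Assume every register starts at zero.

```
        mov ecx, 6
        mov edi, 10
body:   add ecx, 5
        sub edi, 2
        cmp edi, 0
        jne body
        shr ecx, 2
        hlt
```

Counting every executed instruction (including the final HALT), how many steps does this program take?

24

ecx=6
edi=10
ecx=6+5=11
edi=10-2=8
cmp edi, 0  (cmp 8,0)
jne body: taken
ecx=11+5=16
edi=8-2=6
cmp edi, 0  (cmp 6,0)
jne body: taken
ecx=16+5=21
edi=6-2=4
cmp edi, 0  (cmp 4,0)
jne body: taken
ecx=21+5=26
edi=4-2=2
cmp edi, 0  (cmp 2,0)
jne body: taken
ecx=26+5=31
edi=2-2=0
cmp edi, 0  (cmp 0,0)
jne body: not taken
ecx=31>>2=7
halt.
Total executed instructions: 24.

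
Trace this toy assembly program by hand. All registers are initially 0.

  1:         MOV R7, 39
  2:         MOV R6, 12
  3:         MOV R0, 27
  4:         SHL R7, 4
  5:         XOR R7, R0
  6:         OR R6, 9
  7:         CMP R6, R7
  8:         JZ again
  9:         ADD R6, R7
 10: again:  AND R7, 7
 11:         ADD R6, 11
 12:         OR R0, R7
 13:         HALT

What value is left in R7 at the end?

MOV R7, 39 → R7=39
MOV R6, 12 → R6=12
MOV R0, 27 → R0=27
SHL R7, 4 → R7=39<<4=624
XOR R7, R0 → R7=624^27=619
OR R6, 9 → R6=12|9=13
CMP R6, R7  (cmp 13,619)
JZ again: not taken
ADD R6, R7 → R6=13+619=632
AND R7, 7 → R7=619&7=3
ADD R6, 11 → R6=632+11=643
OR R0, R7 → R0=27|3=27
halt.

3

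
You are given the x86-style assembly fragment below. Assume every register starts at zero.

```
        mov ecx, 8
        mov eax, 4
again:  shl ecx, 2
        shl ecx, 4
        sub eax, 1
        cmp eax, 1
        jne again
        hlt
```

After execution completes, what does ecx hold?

ecx=8
eax=4
ecx=8<<2=32
ecx=32<<4=512
eax=4-1=3
cmp eax, 1  (cmp 3,1)
jne again: taken
ecx=512<<2=2048
ecx=2048<<4=32768
eax=3-1=2
cmp eax, 1  (cmp 2,1)
jne again: taken
ecx=32768<<2=131072
ecx=131072<<4=2097152
eax=2-1=1
cmp eax, 1  (cmp 1,1)
jne again: not taken
halt.

2097152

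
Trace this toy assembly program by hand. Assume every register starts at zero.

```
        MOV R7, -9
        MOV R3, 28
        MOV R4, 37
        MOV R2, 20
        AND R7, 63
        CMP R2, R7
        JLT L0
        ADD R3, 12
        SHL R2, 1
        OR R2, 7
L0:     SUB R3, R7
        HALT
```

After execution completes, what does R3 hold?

after MOV R7, -9: R7=-9
after MOV R3, 28: R3=28
after MOV R4, 37: R4=37
after MOV R2, 20: R2=20
after AND R7, 63: R7=(-9)&63=55
CMP R2, R7  (cmp 20,55)
JLT L0: taken
after SUB R3, R7: R3=28-55=-27
halt.

-27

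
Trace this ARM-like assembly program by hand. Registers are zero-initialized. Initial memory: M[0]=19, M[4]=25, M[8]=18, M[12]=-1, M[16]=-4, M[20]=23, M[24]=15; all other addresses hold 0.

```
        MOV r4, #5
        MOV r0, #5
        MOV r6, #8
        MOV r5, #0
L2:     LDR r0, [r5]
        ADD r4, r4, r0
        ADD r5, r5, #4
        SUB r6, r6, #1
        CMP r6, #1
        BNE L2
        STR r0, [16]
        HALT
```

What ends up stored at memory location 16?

15

after MOV r4, #5: r4=5
after MOV r0, #5: r0=5
after MOV r6, #8: r6=8
after MOV r5, #0: r5=0
after LDR r0, [r5]: r0=M[0]=19
after ADD r4, r4, r0: r4=5+19=24
after ADD r5, r5, #4: r5=0+4=4
after SUB r6, r6, #1: r6=8-1=7
CMP r6, #1  (cmp 7,1)
BNE L2: taken
after LDR r0, [r5]: r0=M[4]=25
after ADD r4, r4, r0: r4=24+25=49
after ADD r5, r5, #4: r5=4+4=8
after SUB r6, r6, #1: r6=7-1=6
CMP r6, #1  (cmp 6,1)
BNE L2: taken
after LDR r0, [r5]: r0=M[8]=18
after ADD r4, r4, r0: r4=49+18=67
after ADD r5, r5, #4: r5=8+4=12
after SUB r6, r6, #1: r6=6-1=5
CMP r6, #1  (cmp 5,1)
BNE L2: taken
after LDR r0, [r5]: r0=M[12]=-1
after ADD r4, r4, r0: r4=67+(-1)=66
after ADD r5, r5, #4: r5=12+4=16
after SUB r6, r6, #1: r6=5-1=4
CMP r6, #1  (cmp 4,1)
BNE L2: taken
after LDR r0, [r5]: r0=M[16]=-4
after ADD r4, r4, r0: r4=66+(-4)=62
after ADD r5, r5, #4: r5=16+4=20
after SUB r6, r6, #1: r6=4-1=3
CMP r6, #1  (cmp 3,1)
BNE L2: taken
after LDR r0, [r5]: r0=M[20]=23
after ADD r4, r4, r0: r4=62+23=85
after ADD r5, r5, #4: r5=20+4=24
after SUB r6, r6, #1: r6=3-1=2
CMP r6, #1  (cmp 2,1)
BNE L2: taken
after LDR r0, [r5]: r0=M[24]=15
after ADD r4, r4, r0: r4=85+15=100
after ADD r5, r5, #4: r5=24+4=28
after SUB r6, r6, #1: r6=2-1=1
CMP r6, #1  (cmp 1,1)
BNE L2: not taken
STR r0, [16] → M[16]=15
halt.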